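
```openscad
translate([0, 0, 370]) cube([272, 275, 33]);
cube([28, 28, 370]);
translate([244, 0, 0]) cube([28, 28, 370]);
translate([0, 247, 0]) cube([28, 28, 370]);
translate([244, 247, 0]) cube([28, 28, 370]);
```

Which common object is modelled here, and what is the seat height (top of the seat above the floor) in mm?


A stool. The seat height is 403 mm.

A 272×275×33 slab at z = 370 on four corner posts — a stool. The seat top is 370 + 33 = 403 mm.


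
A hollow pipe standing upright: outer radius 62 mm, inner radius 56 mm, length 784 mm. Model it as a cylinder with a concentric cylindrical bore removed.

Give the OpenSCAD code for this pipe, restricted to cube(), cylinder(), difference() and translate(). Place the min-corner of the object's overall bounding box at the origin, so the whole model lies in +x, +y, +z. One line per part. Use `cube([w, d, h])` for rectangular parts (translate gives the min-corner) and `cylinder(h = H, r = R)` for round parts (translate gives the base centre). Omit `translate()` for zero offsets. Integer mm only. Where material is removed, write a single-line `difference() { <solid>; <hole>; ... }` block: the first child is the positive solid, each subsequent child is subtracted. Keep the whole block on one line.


difference() { translate([62, 62, 0]) cylinder(h = 784, r = 62); translate([62, 62, 0]) cylinder(h = 784, r = 56); }


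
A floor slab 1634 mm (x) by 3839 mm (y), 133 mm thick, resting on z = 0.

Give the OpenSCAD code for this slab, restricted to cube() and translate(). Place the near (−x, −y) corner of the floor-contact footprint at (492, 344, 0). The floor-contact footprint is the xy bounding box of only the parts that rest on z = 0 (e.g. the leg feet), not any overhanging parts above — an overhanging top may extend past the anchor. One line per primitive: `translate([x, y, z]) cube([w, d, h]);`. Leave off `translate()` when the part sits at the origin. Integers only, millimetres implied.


translate([492, 344, 0]) cube([1634, 3839, 133]);


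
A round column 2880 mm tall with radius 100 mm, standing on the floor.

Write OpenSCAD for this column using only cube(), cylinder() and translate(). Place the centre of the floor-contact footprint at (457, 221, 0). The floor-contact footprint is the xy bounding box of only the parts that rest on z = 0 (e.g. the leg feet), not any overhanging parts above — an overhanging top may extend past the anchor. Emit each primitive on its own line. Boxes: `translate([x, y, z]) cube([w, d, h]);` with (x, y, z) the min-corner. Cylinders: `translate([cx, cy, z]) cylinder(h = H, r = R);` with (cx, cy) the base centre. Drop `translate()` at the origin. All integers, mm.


translate([457, 221, 0]) cylinder(h = 2880, r = 100);


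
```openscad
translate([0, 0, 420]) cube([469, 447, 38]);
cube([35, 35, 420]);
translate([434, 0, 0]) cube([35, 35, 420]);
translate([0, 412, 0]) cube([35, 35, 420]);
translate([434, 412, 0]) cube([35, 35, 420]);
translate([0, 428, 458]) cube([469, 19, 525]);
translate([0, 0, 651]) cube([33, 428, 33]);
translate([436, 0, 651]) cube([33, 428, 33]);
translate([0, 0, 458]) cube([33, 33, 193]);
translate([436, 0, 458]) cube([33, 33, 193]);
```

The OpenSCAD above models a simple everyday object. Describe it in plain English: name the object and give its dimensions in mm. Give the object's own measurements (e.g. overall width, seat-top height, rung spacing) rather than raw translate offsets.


A chair. The seat is a 469×447×38 mm slab with its top at z = 458 mm, on four 35×35 mm corner legs (flush with the seat edges, standing on z = 0). A flat backrest 19 mm thick, 525 mm tall, spans the full seat width and rises from the seat top along its +y edge, rear face flush with the rear of the seat. Two armrests of 33×33 mm section run along each side from the seat's front edge to the front of the backrest, top faces 226 mm above the seat top and outer faces flush with the seat's x-edges; a 33×33 mm post under the front of each armrest stands on the seat at the front corner.


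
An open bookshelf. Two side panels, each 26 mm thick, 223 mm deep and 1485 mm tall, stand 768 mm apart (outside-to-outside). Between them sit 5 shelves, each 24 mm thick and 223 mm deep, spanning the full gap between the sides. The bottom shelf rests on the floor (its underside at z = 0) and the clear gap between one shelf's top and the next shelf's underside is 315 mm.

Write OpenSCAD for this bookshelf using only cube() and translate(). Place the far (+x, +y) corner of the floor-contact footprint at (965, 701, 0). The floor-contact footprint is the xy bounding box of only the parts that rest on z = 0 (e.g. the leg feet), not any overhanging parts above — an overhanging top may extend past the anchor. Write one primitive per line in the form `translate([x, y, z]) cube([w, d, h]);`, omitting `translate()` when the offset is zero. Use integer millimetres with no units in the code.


translate([197, 478, 0]) cube([26, 223, 1485]);
translate([939, 478, 0]) cube([26, 223, 1485]);
translate([223, 478, 0]) cube([716, 223, 24]);
translate([223, 478, 339]) cube([716, 223, 24]);
translate([223, 478, 678]) cube([716, 223, 24]);
translate([223, 478, 1017]) cube([716, 223, 24]);
translate([223, 478, 1356]) cube([716, 223, 24]);


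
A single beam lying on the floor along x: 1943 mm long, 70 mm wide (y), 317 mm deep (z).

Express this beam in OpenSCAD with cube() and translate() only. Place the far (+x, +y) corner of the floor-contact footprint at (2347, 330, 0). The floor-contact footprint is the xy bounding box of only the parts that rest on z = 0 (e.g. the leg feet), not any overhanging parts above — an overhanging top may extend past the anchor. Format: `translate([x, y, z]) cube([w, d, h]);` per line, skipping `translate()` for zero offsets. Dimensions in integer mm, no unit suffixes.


translate([404, 260, 0]) cube([1943, 70, 317]);


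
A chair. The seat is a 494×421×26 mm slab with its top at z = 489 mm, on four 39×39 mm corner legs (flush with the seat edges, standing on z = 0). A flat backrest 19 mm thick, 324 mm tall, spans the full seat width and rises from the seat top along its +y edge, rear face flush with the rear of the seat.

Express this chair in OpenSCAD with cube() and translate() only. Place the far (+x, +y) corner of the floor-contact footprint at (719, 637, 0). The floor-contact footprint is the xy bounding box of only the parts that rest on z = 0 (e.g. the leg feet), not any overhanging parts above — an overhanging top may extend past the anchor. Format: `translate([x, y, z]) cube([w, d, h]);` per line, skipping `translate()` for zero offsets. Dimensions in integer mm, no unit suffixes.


translate([225, 216, 463]) cube([494, 421, 26]);
translate([225, 216, 0]) cube([39, 39, 463]);
translate([680, 216, 0]) cube([39, 39, 463]);
translate([225, 598, 0]) cube([39, 39, 463]);
translate([680, 598, 0]) cube([39, 39, 463]);
translate([225, 618, 489]) cube([494, 19, 324]);


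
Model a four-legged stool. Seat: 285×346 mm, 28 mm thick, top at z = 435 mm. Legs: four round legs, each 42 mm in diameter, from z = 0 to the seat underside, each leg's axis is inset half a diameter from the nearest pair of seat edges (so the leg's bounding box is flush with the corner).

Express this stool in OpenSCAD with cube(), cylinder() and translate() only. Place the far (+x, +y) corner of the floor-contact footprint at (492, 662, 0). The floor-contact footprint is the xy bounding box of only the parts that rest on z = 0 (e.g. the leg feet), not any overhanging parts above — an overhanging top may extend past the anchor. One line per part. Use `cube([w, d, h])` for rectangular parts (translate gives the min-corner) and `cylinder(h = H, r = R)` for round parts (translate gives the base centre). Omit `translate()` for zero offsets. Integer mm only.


translate([207, 316, 407]) cube([285, 346, 28]);
translate([228, 337, 0]) cylinder(h = 407, r = 21);
translate([471, 337, 0]) cylinder(h = 407, r = 21);
translate([228, 641, 0]) cylinder(h = 407, r = 21);
translate([471, 641, 0]) cylinder(h = 407, r = 21);


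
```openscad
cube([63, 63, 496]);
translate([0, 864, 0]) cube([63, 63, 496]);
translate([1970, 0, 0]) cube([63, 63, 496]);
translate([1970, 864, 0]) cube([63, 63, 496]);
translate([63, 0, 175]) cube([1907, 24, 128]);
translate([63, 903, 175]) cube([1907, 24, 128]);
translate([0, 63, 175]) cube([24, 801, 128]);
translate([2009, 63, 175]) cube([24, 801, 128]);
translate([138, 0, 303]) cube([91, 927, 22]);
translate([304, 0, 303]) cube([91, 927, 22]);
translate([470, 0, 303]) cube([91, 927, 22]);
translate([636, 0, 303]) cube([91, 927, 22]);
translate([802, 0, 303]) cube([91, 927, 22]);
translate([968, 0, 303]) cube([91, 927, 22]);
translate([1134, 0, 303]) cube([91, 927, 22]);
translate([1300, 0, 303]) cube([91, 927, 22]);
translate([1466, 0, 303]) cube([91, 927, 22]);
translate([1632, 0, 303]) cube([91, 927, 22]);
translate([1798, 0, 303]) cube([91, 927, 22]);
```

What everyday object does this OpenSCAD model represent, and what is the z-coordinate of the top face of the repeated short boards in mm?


A bed frame. The slat-top height is 325 mm.

Four posts, four rails, and a row of slats — a bed frame. Slats sit on the rails at z = 175 + 128 = 303; with slat thickness 22, the top is 325 mm.


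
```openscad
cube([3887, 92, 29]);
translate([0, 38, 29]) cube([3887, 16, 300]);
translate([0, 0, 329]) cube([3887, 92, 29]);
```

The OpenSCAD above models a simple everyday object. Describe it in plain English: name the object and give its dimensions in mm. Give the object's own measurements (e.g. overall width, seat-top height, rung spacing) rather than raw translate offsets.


An I-beam lying along x, 3887 mm long. Overall section height 358 mm. Two flanges 92 mm wide (y) and 29 mm thick, one on the floor and one at the top; a web 16 mm thick runs between them, centred on the flange width.


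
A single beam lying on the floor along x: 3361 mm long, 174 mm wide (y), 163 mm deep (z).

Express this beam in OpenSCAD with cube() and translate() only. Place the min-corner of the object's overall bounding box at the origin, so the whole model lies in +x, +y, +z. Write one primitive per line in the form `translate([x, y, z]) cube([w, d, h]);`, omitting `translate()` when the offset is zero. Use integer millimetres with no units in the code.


cube([3361, 174, 163]);


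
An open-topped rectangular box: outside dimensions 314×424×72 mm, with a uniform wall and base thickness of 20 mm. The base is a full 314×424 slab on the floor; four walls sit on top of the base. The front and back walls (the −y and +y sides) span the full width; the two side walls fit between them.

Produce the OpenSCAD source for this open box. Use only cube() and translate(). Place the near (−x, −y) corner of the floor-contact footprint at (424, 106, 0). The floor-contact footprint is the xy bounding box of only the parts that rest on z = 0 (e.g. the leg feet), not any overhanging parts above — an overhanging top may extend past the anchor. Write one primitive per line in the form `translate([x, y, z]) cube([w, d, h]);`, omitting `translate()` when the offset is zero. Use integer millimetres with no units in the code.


translate([424, 106, 0]) cube([314, 424, 20]);
translate([424, 106, 20]) cube([314, 20, 52]);
translate([424, 510, 20]) cube([314, 20, 52]);
translate([424, 126, 20]) cube([20, 384, 52]);
translate([718, 126, 20]) cube([20, 384, 52]);


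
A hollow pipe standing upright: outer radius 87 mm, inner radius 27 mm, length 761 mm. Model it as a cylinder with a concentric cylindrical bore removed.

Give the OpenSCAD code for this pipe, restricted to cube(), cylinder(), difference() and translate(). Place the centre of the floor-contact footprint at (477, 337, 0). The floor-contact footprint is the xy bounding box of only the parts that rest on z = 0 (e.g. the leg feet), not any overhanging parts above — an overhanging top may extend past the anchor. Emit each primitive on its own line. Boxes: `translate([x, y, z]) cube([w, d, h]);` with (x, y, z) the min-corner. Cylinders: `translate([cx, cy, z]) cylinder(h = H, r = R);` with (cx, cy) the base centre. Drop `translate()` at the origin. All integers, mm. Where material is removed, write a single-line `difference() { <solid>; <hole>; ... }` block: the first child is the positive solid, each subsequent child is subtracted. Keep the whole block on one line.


difference() { translate([477, 337, 0]) cylinder(h = 761, r = 87); translate([477, 337, 0]) cylinder(h = 761, r = 27); }


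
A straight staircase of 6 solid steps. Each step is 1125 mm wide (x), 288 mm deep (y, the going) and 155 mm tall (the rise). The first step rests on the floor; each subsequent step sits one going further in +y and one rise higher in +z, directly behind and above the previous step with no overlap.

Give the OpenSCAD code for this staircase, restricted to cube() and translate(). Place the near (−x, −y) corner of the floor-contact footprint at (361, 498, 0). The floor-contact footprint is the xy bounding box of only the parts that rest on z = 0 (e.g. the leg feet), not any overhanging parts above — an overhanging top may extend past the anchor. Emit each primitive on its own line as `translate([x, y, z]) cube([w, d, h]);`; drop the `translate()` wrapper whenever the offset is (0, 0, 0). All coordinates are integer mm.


translate([361, 498, 0]) cube([1125, 288, 155]);
translate([361, 786, 155]) cube([1125, 288, 155]);
translate([361, 1074, 310]) cube([1125, 288, 155]);
translate([361, 1362, 465]) cube([1125, 288, 155]);
translate([361, 1650, 620]) cube([1125, 288, 155]);
translate([361, 1938, 775]) cube([1125, 288, 155]);


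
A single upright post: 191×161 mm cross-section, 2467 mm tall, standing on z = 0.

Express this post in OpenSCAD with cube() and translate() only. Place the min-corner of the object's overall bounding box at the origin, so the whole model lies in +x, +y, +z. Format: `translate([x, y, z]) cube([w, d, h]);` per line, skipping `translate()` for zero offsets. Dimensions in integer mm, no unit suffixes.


cube([191, 161, 2467]);


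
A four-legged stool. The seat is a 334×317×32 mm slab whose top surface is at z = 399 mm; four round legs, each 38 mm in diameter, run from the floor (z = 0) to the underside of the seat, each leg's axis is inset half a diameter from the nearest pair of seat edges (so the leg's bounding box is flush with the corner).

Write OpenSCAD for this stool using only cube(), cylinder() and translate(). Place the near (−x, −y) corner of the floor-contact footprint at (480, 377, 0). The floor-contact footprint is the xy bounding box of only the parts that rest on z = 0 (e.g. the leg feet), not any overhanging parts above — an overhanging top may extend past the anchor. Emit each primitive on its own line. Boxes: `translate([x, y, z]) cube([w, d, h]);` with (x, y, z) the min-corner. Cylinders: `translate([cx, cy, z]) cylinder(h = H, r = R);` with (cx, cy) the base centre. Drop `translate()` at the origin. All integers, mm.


// leg_h = 399 - 32 = 367
translate([480, 377, 367]) cube([334, 317, 32]);
translate([499, 396, 0]) cylinder(h = 367, r = 19);
translate([795, 396, 0]) cylinder(h = 367, r = 19);
translate([499, 675, 0]) cylinder(h = 367, r = 19);
translate([795, 675, 0]) cylinder(h = 367, r = 19);


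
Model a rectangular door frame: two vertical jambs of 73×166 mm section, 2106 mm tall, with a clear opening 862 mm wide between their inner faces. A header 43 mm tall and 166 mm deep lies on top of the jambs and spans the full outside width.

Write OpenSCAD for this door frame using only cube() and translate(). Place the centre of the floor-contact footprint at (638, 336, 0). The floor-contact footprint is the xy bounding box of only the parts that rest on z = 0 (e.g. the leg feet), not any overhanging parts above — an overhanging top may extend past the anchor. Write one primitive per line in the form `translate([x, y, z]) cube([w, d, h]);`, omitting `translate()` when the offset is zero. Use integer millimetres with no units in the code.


translate([134, 253, 0]) cube([73, 166, 2106]);
translate([1069, 253, 0]) cube([73, 166, 2106]);
translate([134, 253, 2106]) cube([1008, 166, 43]);


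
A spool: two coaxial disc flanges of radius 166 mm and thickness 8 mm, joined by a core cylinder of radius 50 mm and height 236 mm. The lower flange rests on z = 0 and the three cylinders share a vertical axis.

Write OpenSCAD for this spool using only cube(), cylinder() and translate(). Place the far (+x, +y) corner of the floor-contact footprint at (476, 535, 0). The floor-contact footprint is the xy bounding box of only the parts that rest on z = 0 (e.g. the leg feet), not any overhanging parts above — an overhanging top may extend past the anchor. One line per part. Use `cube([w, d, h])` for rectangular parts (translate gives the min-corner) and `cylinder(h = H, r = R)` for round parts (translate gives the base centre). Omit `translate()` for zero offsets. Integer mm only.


translate([310, 369, 0]) cylinder(h = 8, r = 166);
translate([310, 369, 8]) cylinder(h = 236, r = 50);
translate([310, 369, 244]) cylinder(h = 8, r = 166);


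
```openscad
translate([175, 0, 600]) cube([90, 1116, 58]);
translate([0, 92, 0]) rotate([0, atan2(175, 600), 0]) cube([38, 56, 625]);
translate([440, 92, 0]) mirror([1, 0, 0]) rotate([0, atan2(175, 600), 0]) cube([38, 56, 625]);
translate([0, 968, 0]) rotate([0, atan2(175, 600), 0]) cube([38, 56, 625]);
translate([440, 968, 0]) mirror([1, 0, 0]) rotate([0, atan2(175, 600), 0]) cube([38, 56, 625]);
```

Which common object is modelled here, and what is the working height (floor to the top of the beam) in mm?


A sawhorse. The overall height is 658 mm.

A beam across two mirrored pairs of raked legs — a sawhorse. The beam's underside is at z = 600 (matching the legs' vertical rise in atan2(175, 600)) and the beam is 58 mm tall, so its top is at 600 + 58 = 658 mm. The raked legs top out at the beam's underside, so that is the highest point.


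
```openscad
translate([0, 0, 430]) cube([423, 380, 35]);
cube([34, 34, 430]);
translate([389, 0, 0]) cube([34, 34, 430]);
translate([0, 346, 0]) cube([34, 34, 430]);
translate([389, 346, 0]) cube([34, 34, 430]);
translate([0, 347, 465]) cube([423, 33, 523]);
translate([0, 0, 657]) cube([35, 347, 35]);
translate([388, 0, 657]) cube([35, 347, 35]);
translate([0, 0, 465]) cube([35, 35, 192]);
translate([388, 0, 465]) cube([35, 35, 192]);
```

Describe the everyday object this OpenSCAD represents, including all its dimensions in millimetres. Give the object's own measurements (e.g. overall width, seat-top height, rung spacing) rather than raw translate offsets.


A chair. The seat is a 423×380×35 mm slab with its top at z = 465 mm, on four 34×34 mm corner legs (flush with the seat edges, standing on z = 0). A flat backrest 33 mm thick, 523 mm tall, spans the full seat width and rises from the seat top along its +y edge, rear face flush with the rear of the seat. Two armrests of 35×35 mm section run along each side from the seat's front edge to the front of the backrest, top faces 227 mm above the seat top and outer faces flush with the seat's x-edges; a 35×35 mm post under the front of each armrest stands on the seat at the front corner.


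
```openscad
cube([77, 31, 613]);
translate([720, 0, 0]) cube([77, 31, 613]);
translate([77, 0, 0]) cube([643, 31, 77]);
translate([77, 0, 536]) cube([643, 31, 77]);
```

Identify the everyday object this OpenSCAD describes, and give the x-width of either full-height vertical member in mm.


A picture frame. The border width is 77 mm.

Four thin pieces enclosing a rectangular opening — a picture frame. The two full-height stiles are 613 mm tall; the top rail sits at z = 536 and is 77 mm tall, so the border above the opening is 613 − 536 = 77 mm, matching the stile x-width.


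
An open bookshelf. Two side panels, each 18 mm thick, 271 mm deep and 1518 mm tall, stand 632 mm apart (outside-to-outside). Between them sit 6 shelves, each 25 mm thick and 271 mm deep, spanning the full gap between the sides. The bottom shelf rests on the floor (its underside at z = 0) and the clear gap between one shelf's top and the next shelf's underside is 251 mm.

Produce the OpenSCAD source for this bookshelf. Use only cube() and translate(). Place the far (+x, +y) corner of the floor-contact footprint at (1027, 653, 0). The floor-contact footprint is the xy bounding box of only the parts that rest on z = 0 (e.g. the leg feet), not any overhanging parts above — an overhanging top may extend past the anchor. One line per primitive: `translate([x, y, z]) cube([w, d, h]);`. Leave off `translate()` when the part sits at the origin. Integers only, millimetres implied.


translate([395, 382, 0]) cube([18, 271, 1518]);
translate([1009, 382, 0]) cube([18, 271, 1518]);
translate([413, 382, 0]) cube([596, 271, 25]);
translate([413, 382, 276]) cube([596, 271, 25]);
translate([413, 382, 552]) cube([596, 271, 25]);
translate([413, 382, 828]) cube([596, 271, 25]);
translate([413, 382, 1104]) cube([596, 271, 25]);
translate([413, 382, 1380]) cube([596, 271, 25]);


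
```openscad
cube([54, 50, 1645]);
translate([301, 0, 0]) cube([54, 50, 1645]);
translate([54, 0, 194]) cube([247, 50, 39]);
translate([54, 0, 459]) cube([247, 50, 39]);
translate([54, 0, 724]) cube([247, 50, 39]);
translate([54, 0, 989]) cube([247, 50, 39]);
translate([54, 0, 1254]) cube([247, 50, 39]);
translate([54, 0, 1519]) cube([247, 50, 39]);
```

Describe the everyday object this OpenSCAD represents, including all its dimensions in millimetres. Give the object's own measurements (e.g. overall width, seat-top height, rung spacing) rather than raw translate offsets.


A straight ladder. Two 54×50 mm vertical rails, 1645 mm tall, stand 355 mm apart (outside-to-outside) with their front faces coplanar on the −y side. 6 rungs, each 50 mm deep and 39 mm tall, span between the inner faces of the rails, front faces flush with the rails. The lowest rung's underside is at z = 194 mm and rungs are spaced 265 mm apart (underside to underside).


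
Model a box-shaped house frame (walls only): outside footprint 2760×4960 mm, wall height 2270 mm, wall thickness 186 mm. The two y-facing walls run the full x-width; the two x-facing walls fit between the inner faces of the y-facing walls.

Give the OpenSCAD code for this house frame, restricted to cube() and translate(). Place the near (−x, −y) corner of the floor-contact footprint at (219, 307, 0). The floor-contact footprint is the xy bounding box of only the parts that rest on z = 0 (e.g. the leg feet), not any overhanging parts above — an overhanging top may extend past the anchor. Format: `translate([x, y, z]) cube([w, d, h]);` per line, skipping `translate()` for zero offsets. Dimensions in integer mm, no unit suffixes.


translate([219, 307, 0]) cube([2760, 186, 2270]);
translate([219, 5081, 0]) cube([2760, 186, 2270]);
translate([219, 493, 0]) cube([186, 4588, 2270]);
translate([2793, 493, 0]) cube([186, 4588, 2270]);


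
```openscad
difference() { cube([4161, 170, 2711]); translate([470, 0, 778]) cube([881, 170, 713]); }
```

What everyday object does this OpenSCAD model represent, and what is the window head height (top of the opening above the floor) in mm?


A wall with a window opening. The window head height is 1491 mm.

A wall with a rectangular opening subtracted — a window. Sill at z = 778, opening 713 mm tall, so the head is at 778 + 713 = 1491 mm.


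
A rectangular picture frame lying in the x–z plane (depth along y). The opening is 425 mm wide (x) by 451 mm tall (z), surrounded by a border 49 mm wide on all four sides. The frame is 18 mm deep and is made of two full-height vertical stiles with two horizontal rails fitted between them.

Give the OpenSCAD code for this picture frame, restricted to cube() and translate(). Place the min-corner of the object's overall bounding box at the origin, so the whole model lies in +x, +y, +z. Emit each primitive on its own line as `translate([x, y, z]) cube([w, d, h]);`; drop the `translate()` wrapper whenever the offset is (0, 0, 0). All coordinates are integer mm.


cube([49, 18, 549]);
translate([474, 0, 0]) cube([49, 18, 549]);
translate([49, 0, 0]) cube([425, 18, 49]);
translate([49, 0, 500]) cube([425, 18, 49]);


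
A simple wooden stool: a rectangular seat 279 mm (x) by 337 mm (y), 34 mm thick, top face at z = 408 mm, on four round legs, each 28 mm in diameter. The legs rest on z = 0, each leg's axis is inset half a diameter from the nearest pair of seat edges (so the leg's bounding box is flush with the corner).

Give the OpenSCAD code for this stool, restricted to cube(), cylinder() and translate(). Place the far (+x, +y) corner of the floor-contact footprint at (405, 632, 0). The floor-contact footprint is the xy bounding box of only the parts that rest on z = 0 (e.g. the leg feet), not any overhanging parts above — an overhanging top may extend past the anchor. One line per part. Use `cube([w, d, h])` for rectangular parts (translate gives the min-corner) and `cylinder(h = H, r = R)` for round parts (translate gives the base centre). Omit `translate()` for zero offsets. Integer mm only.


// leg_h = 408 - 34 = 374
translate([126, 295, 374]) cube([279, 337, 34]);
translate([140, 309, 0]) cylinder(h = 374, r = 14);
translate([391, 309, 0]) cylinder(h = 374, r = 14);
translate([140, 618, 0]) cylinder(h = 374, r = 14);
translate([391, 618, 0]) cylinder(h = 374, r = 14);


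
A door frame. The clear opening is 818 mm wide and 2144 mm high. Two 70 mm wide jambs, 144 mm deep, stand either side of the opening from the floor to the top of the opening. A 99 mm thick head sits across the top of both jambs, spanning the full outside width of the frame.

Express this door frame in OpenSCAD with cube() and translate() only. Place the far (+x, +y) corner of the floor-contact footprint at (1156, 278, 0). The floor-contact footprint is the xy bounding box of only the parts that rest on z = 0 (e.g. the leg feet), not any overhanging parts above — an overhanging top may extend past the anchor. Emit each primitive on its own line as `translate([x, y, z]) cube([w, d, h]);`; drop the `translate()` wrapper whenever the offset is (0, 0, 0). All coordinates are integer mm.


translate([198, 134, 0]) cube([70, 144, 2144]);
translate([1086, 134, 0]) cube([70, 144, 2144]);
translate([198, 134, 2144]) cube([958, 144, 99]);


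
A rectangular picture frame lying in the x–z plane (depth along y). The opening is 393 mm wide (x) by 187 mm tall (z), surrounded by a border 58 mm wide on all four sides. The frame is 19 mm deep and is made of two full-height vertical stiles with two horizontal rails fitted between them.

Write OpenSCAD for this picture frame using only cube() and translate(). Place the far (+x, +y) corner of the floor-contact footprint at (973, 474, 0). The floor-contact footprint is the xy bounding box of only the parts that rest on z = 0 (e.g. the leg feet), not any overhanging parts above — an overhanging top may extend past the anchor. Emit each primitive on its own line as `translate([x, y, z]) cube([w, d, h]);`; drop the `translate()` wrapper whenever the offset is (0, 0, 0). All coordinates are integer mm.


translate([464, 455, 0]) cube([58, 19, 303]);
translate([915, 455, 0]) cube([58, 19, 303]);
translate([522, 455, 0]) cube([393, 19, 58]);
translate([522, 455, 245]) cube([393, 19, 58]);


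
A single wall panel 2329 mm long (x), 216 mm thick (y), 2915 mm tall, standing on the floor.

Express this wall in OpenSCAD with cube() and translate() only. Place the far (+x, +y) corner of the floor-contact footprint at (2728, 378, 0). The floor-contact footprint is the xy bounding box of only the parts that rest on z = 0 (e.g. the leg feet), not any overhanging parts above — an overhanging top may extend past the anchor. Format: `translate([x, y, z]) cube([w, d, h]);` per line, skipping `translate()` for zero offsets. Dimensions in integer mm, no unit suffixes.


translate([399, 162, 0]) cube([2329, 216, 2915]);


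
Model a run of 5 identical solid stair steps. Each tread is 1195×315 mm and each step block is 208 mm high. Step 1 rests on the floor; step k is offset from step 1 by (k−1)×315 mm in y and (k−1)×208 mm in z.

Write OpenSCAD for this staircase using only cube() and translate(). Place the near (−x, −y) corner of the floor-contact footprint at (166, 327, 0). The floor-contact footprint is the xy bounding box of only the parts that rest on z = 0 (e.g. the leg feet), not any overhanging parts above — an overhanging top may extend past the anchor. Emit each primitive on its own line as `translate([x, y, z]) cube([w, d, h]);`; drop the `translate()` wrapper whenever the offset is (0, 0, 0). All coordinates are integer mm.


translate([166, 327, 0]) cube([1195, 315, 208]);
translate([166, 642, 208]) cube([1195, 315, 208]);
translate([166, 957, 416]) cube([1195, 315, 208]);
translate([166, 1272, 624]) cube([1195, 315, 208]);
translate([166, 1587, 832]) cube([1195, 315, 208]);


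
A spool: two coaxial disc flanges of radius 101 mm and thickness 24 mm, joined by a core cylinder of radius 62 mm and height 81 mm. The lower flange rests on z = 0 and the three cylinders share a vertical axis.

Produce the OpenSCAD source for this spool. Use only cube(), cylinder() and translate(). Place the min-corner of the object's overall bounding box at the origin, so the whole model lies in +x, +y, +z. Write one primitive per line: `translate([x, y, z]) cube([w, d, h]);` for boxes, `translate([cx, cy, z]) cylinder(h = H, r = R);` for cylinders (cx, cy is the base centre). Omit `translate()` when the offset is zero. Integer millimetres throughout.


translate([101, 101, 0]) cylinder(h = 24, r = 101);
translate([101, 101, 24]) cylinder(h = 81, r = 62);
translate([101, 101, 105]) cylinder(h = 24, r = 101);


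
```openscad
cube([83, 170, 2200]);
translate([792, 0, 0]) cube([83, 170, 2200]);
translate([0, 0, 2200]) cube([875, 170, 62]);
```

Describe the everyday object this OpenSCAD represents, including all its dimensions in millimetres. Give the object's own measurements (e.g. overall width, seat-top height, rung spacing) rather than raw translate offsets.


A door frame. The clear opening is 709 mm wide and 2200 mm high. Two 83 mm wide jambs, 170 mm deep, stand either side of the opening from the floor to the top of the opening. A 62 mm thick head sits across the top of both jambs, spanning the full outside width of the frame.


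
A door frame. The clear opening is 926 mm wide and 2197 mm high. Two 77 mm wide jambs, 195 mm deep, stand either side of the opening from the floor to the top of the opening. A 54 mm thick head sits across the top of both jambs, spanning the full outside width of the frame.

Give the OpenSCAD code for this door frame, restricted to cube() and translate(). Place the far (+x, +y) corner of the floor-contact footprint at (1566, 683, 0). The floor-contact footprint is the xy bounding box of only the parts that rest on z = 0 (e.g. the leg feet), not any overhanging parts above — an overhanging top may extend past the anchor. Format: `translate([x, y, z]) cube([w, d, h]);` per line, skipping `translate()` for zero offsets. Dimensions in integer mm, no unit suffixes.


translate([486, 488, 0]) cube([77, 195, 2197]);
translate([1489, 488, 0]) cube([77, 195, 2197]);
translate([486, 488, 2197]) cube([1080, 195, 54]);


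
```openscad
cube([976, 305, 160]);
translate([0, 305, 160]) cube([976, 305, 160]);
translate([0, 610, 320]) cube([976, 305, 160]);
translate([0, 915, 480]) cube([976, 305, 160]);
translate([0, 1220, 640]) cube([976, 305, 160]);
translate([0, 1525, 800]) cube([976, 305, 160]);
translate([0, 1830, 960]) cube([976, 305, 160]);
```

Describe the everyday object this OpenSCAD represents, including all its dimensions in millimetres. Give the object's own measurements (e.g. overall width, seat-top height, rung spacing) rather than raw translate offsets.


A straight staircase of 7 solid steps. Each step is 976 mm wide (x), 305 mm deep (y, the going) and 160 mm tall (the rise). The first step rests on the floor; each subsequent step sits one going further in +y and one rise higher in +z, directly behind and above the previous step with no overlap.


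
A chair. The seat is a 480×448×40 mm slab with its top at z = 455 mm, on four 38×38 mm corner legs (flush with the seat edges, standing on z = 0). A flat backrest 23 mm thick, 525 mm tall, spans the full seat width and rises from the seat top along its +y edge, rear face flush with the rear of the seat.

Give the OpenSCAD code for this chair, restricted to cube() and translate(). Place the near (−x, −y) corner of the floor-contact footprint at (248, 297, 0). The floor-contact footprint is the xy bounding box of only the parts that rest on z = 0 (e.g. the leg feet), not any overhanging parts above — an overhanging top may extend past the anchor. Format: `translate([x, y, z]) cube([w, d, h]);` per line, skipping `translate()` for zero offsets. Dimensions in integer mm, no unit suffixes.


translate([248, 297, 415]) cube([480, 448, 40]);
translate([248, 297, 0]) cube([38, 38, 415]);
translate([690, 297, 0]) cube([38, 38, 415]);
translate([248, 707, 0]) cube([38, 38, 415]);
translate([690, 707, 0]) cube([38, 38, 415]);
translate([248, 722, 455]) cube([480, 23, 525]);


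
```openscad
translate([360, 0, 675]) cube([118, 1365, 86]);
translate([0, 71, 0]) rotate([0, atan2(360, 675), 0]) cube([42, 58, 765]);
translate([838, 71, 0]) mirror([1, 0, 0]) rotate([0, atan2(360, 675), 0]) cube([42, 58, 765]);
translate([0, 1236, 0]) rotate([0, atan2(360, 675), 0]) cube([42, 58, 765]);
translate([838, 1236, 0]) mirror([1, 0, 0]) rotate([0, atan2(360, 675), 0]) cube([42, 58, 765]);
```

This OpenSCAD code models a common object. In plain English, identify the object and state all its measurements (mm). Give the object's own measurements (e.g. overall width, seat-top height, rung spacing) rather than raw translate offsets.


A sawhorse. A 118×1365×86 mm beam (x, y, z) sits on two A-frame leg pairs. Each pair is two raked legs of 42×58 mm section (58 mm along y) splaying symmetrically in x. Each leg rises 675 mm vertically over 360 mm of horizontal reach and is 765 mm long along its own axis. Every leg's outer bottom edge rests on the floor and its outer top edge meets a bottom edge of the beam — the left legs (tilting toward +x) meet the beam's −x bottom edge, the right legs (their mirror images, tilting toward −x) meet its +x bottom edge — so the leg tops tuck under the beam, the beam's underside is 675 mm above the floor, and the feet are 838 mm apart outside-to-outside with the beam centred between them. The two leg pairs are set in 71 mm from either end of the beam.


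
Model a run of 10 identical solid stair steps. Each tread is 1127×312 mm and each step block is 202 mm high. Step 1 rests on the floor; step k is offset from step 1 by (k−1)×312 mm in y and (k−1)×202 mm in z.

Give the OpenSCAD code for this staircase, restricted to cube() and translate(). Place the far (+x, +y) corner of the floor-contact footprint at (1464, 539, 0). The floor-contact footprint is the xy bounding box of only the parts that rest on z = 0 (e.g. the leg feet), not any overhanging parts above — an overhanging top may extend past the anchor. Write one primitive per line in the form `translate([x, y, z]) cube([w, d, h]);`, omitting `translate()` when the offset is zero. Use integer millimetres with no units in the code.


translate([337, 227, 0]) cube([1127, 312, 202]);
translate([337, 539, 202]) cube([1127, 312, 202]);
translate([337, 851, 404]) cube([1127, 312, 202]);
translate([337, 1163, 606]) cube([1127, 312, 202]);
translate([337, 1475, 808]) cube([1127, 312, 202]);
translate([337, 1787, 1010]) cube([1127, 312, 202]);
translate([337, 2099, 1212]) cube([1127, 312, 202]);
translate([337, 2411, 1414]) cube([1127, 312, 202]);
translate([337, 2723, 1616]) cube([1127, 312, 202]);
translate([337, 3035, 1818]) cube([1127, 312, 202]);


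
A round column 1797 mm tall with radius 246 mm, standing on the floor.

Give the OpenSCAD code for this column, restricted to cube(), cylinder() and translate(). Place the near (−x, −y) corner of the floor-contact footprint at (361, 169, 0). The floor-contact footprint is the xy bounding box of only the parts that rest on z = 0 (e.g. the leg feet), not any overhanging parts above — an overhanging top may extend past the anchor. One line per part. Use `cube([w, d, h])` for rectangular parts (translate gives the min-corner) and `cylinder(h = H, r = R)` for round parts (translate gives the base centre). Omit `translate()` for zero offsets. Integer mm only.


translate([607, 415, 0]) cylinder(h = 1797, r = 246);


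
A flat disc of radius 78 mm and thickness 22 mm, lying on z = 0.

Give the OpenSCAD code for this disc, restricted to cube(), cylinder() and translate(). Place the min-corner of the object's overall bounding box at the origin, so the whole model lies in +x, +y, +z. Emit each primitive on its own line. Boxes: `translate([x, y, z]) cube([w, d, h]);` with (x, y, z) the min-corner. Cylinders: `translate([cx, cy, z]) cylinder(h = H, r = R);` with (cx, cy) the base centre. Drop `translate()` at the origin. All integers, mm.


translate([78, 78, 0]) cylinder(h = 22, r = 78);


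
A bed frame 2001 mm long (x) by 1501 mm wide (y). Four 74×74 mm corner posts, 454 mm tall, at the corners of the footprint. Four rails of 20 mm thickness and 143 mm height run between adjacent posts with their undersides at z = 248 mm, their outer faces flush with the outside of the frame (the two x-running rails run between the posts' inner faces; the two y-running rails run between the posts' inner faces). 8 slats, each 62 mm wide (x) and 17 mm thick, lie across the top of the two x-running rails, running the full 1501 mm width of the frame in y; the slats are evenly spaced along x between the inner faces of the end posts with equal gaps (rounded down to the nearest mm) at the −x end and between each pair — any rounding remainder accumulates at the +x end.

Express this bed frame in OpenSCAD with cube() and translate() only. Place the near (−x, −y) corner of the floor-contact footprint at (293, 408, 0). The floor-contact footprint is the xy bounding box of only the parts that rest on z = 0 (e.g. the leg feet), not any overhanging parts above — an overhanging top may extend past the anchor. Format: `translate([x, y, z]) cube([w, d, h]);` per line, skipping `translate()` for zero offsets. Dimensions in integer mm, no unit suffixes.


translate([293, 408, 0]) cube([74, 74, 454]);
translate([293, 1835, 0]) cube([74, 74, 454]);
translate([2220, 408, 0]) cube([74, 74, 454]);
translate([2220, 1835, 0]) cube([74, 74, 454]);
translate([367, 408, 248]) cube([1853, 20, 143]);
translate([367, 1889, 248]) cube([1853, 20, 143]);
translate([293, 482, 248]) cube([20, 1353, 143]);
translate([2274, 482, 248]) cube([20, 1353, 143]);
translate([517, 408, 391]) cube([62, 1501, 17]);
translate([729, 408, 391]) cube([62, 1501, 17]);
translate([941, 408, 391]) cube([62, 1501, 17]);
translate([1153, 408, 391]) cube([62, 1501, 17]);
translate([1365, 408, 391]) cube([62, 1501, 17]);
translate([1577, 408, 391]) cube([62, 1501, 17]);
translate([1789, 408, 391]) cube([62, 1501, 17]);
translate([2001, 408, 391]) cube([62, 1501, 17]);


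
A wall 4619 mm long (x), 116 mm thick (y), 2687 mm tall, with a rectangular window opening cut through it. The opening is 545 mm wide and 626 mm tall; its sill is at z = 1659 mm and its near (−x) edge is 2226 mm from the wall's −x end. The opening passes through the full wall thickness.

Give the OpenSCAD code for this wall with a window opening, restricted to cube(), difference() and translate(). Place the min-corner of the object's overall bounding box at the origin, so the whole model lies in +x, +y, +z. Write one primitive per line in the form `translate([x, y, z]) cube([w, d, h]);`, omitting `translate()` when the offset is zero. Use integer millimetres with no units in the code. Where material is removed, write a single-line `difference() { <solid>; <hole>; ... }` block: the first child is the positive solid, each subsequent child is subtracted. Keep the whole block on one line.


difference() { cube([4619, 116, 2687]); translate([2226, 0, 1659]) cube([545, 116, 626]); }
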